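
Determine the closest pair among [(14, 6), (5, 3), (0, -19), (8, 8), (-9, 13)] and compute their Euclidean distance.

Computing all pairwise distances among 5 points:

d((14, 6), (5, 3)) = 9.4868
d((14, 6), (0, -19)) = 28.6531
d((14, 6), (8, 8)) = 6.3246
d((14, 6), (-9, 13)) = 24.0416
d((5, 3), (0, -19)) = 22.561
d((5, 3), (8, 8)) = 5.831 <-- minimum
d((5, 3), (-9, 13)) = 17.2047
d((0, -19), (8, 8)) = 28.1603
d((0, -19), (-9, 13)) = 33.2415
d((8, 8), (-9, 13)) = 17.72

Closest pair: (5, 3) and (8, 8) with distance 5.831

The closest pair is (5, 3) and (8, 8) with Euclidean distance 5.831. For 5 points, brute-force pairwise comparison is shown above. For large n, the divide-and-conquer algorithm (sort by x, recurse on halves, check the dividing strip) achieves O(n log n).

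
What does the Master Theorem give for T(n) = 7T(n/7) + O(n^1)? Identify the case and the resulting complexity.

Master Theorem for T(n) = 7T(n/7) + O(n^1):

a = 7, b = 7, c = 1
log_b(a) = log_7(7) = 1.0000

Case 2: c = 1 = log_7(7) = 1.0000
T(n) = O(n^1 log n) = O(n log n)

For T(n) = 7T(n/7) + O(n^1): log_7(7) = 1.0000. This is Case 2 of the Master Theorem (c = log_b(a), equal work at all levels), giving O(n log n).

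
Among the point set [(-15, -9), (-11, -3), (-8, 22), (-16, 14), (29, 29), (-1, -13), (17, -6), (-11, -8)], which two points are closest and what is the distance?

Computing all pairwise distances among 8 points:

d((-15, -9), (-11, -3)) = 7.2111
d((-15, -9), (-8, 22)) = 31.7805
d((-15, -9), (-16, 14)) = 23.0217
d((-15, -9), (29, 29)) = 58.1378
d((-15, -9), (-1, -13)) = 14.5602
d((-15, -9), (17, -6)) = 32.1403
d((-15, -9), (-11, -8)) = 4.1231 <-- minimum
d((-11, -3), (-8, 22)) = 25.1794
d((-11, -3), (-16, 14)) = 17.72
d((-11, -3), (29, 29)) = 51.225
d((-11, -3), (-1, -13)) = 14.1421
d((-11, -3), (17, -6)) = 28.1603
d((-11, -3), (-11, -8)) = 5.0
d((-8, 22), (-16, 14)) = 11.3137
d((-8, 22), (29, 29)) = 37.6563
d((-8, 22), (-1, -13)) = 35.6931
d((-8, 22), (17, -6)) = 37.5366
d((-8, 22), (-11, -8)) = 30.1496
d((-16, 14), (29, 29)) = 47.4342
d((-16, 14), (-1, -13)) = 30.8869
d((-16, 14), (17, -6)) = 38.5876
d((-16, 14), (-11, -8)) = 22.561
d((29, 29), (-1, -13)) = 51.614
d((29, 29), (17, -6)) = 37.0
d((29, 29), (-11, -8)) = 54.4885
d((-1, -13), (17, -6)) = 19.3132
d((-1, -13), (-11, -8)) = 11.1803
d((17, -6), (-11, -8)) = 28.0713

Closest pair: (-15, -9) and (-11, -8) with distance 4.1231

The closest pair is (-15, -9) and (-11, -8) with Euclidean distance 4.1231. For 8 points, brute-force pairwise comparison is shown above. For large n, the divide-and-conquer algorithm (sort by x, recurse on halves, check the dividing strip) achieves O(n log n).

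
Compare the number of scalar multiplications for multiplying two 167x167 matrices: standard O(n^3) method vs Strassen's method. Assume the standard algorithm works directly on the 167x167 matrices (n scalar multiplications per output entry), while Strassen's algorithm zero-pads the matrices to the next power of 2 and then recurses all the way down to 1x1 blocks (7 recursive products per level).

Matrix multiplication for 167x167 matrices:

Strassen's algorithm requires power-of-2 dimensions. Pad 167x167 to 256x256 (next power of 2).

Standard algorithm: 167^3 = 4657463 multiplications
Strassen's algorithm: 7^(log2(256)) = 7^8 = 5764801 multiplications
Difference: 4657463 - 5764801 = -1107338 (Strassen uses MORE here due to padding overhead — for small or just-over-power-of-2 n, padding can outweigh the per-level savings)

Standard: 4657463 multiplications (167^3). Strassen: 5764801 multiplications (7^8, after padding to 256x256). Strassen reduces 8 recursive multiplications to 7 at each level.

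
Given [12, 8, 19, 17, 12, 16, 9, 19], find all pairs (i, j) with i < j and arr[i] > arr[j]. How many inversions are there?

Finding inversions in [12, 8, 19, 17, 12, 16, 9, 19]:

(0, 1): arr[0]=12 > arr[1]=8
(0, 6): arr[0]=12 > arr[6]=9
(2, 3): arr[2]=19 > arr[3]=17
(2, 4): arr[2]=19 > arr[4]=12
(2, 5): arr[2]=19 > arr[5]=16
(2, 6): arr[2]=19 > arr[6]=9
(3, 4): arr[3]=17 > arr[4]=12
(3, 5): arr[3]=17 > arr[5]=16
(3, 6): arr[3]=17 > arr[6]=9
(4, 6): arr[4]=12 > arr[6]=9
(5, 6): arr[5]=16 > arr[6]=9

Total inversions: 11

The array has 11 inversion(s): (0,1), (0,6), (2,3), (2,4), (2,5), (2,6), (3,4), (3,5), (3,6), (4,6), (5,6). Each pair (i,j) satisfies i < j and arr[i] > arr[j].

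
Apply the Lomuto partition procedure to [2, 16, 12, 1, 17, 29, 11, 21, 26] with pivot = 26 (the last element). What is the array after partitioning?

Lomuto partition with pivot = 26:

Initial array: [2, 16, 12, 1, 17, 29, 11, 21, 26]

arr[0]=2 <= 26: swap with position 0, array becomes [2, 16, 12, 1, 17, 29, 11, 21, 26]
arr[1]=16 <= 26: swap with position 1, array becomes [2, 16, 12, 1, 17, 29, 11, 21, 26]
arr[2]=12 <= 26: swap with position 2, array becomes [2, 16, 12, 1, 17, 29, 11, 21, 26]
arr[3]=1 <= 26: swap with position 3, array becomes [2, 16, 12, 1, 17, 29, 11, 21, 26]
arr[4]=17 <= 26: swap with position 4, array becomes [2, 16, 12, 1, 17, 29, 11, 21, 26]
arr[5]=29 > 26: no swap
arr[6]=11 <= 26: swap with position 5, array becomes [2, 16, 12, 1, 17, 11, 29, 21, 26]
arr[7]=21 <= 26: swap with position 6, array becomes [2, 16, 12, 1, 17, 11, 21, 29, 26]

Place pivot at position 7: [2, 16, 12, 1, 17, 11, 21, 26, 29]
Pivot position: 7

After partitioning with pivot 26, the array becomes [2, 16, 12, 1, 17, 11, 21, 26, 29]. The pivot is placed at index 7. All elements to the left of the pivot are <= 26, and all elements to the right are > 26.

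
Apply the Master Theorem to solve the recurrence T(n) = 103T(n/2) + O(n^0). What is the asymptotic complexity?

Master Theorem for T(n) = 103T(n/2) + O(n^0):

a = 103, b = 2, c = 0
log_b(a) = log_2(103) = 6.6865

Case 1: c = 0 < log_2(103) = 6.6865
T(n) = O(n^(log_2 103))

For T(n) = 103T(n/2) + O(n^0): log_2(103) = 6.6865. This is Case 1 of the Master Theorem (c < log_b(a), work dominated by leaves), giving O(n^(log_2 103)).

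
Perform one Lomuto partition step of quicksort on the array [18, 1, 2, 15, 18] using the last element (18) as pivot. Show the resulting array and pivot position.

Lomuto partition with pivot = 18:

Initial array: [18, 1, 2, 15, 18]

arr[0]=18 <= 18: swap with position 0, array becomes [18, 1, 2, 15, 18]
arr[1]=1 <= 18: swap with position 1, array becomes [18, 1, 2, 15, 18]
arr[2]=2 <= 18: swap with position 2, array becomes [18, 1, 2, 15, 18]
arr[3]=15 <= 18: swap with position 3, array becomes [18, 1, 2, 15, 18]

Place pivot at position 4: [18, 1, 2, 15, 18]
Pivot position: 4

After partitioning with pivot 18, the array becomes [18, 1, 2, 15, 18]. The pivot is placed at index 4. All elements to the left of the pivot are <= 18, and all elements to the right are > 18.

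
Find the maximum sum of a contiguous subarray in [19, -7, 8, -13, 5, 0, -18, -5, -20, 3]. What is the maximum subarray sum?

Using Kadane's algorithm on [19, -7, 8, -13, 5, 0, -18, -5, -20, 3]:

Scanning through the array:
Position 1 (value -7): max_ending_here = 12, max_so_far = 19
Position 2 (value 8): max_ending_here = 20, max_so_far = 20
Position 3 (value -13): max_ending_here = 7, max_so_far = 20
Position 4 (value 5): max_ending_here = 12, max_so_far = 20
Position 5 (value 0): max_ending_here = 12, max_so_far = 20
Position 6 (value -18): max_ending_here = -6, max_so_far = 20
Position 7 (value -5): max_ending_here = -5, max_so_far = 20
Position 8 (value -20): max_ending_here = -20, max_so_far = 20
Position 9 (value 3): max_ending_here = 3, max_so_far = 20

Maximum subarray: [19, -7, 8]
Maximum sum: 20

The maximum subarray is [19, -7, 8] with sum 20. This subarray runs from index 0 to index 2.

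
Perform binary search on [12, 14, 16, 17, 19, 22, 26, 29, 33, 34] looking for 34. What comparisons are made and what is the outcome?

Binary search for 34 in [12, 14, 16, 17, 19, 22, 26, 29, 33, 34]:

lo=0, hi=9, mid=4, arr[mid]=19 -> 19 < 34, search right half
lo=5, hi=9, mid=7, arr[mid]=29 -> 29 < 34, search right half
lo=8, hi=9, mid=8, arr[mid]=33 -> 33 < 34, search right half
lo=9, hi=9, mid=9, arr[mid]=34 -> Found target at index 9!

Binary search finds 34 at index 9 after 4 comparisons. The search repeatedly halves the search space by comparing with the middle element.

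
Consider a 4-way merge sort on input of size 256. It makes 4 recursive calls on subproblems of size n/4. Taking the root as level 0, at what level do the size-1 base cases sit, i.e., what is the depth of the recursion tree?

For divide and conquer with division factor 4:

Problem sizes at each level:
Level 0: 256
Level 1: 64
Level 2: 16
Level 3: 4
Level 4: 1

The root is level 0 and the size-1 base case is level 4 (the tree spans levels 0 through 4, i.e. 5 levels counting the root), so the depth is the number of divisions: log_4(256) = 4

The recursion tree depth is log_4(256) = 4. At each level, the problem size is divided by 4, so it takes 4 divisions to reduce to a base case of size 1. The algorithm makes 4 recursive calls at each level.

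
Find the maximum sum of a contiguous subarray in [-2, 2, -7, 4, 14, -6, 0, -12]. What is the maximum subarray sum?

Using Kadane's algorithm on [-2, 2, -7, 4, 14, -6, 0, -12]:

Scanning through the array:
Position 1 (value 2): max_ending_here = 2, max_so_far = 2
Position 2 (value -7): max_ending_here = -5, max_so_far = 2
Position 3 (value 4): max_ending_here = 4, max_so_far = 4
Position 4 (value 14): max_ending_here = 18, max_so_far = 18
Position 5 (value -6): max_ending_here = 12, max_so_far = 18
Position 6 (value 0): max_ending_here = 12, max_so_far = 18
Position 7 (value -12): max_ending_here = 0, max_so_far = 18

Maximum subarray: [4, 14]
Maximum sum: 18

The maximum subarray is [4, 14] with sum 18. This subarray runs from index 3 to index 4.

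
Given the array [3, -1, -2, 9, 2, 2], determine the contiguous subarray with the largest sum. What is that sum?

Using Kadane's algorithm on [3, -1, -2, 9, 2, 2]:

Scanning through the array:
Position 1 (value -1): max_ending_here = 2, max_so_far = 3
Position 2 (value -2): max_ending_here = 0, max_so_far = 3
Position 3 (value 9): max_ending_here = 9, max_so_far = 9
Position 4 (value 2): max_ending_here = 11, max_so_far = 11
Position 5 (value 2): max_ending_here = 13, max_so_far = 13

Maximum subarray: [3, -1, -2, 9, 2, 2]
Maximum sum: 13

The maximum subarray is [3, -1, -2, 9, 2, 2] with sum 13. This subarray runs from index 0 to index 5.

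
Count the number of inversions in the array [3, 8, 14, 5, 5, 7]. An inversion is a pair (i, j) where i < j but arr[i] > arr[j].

Finding inversions in [3, 8, 14, 5, 5, 7]:

(1, 3): arr[1]=8 > arr[3]=5
(1, 4): arr[1]=8 > arr[4]=5
(1, 5): arr[1]=8 > arr[5]=7
(2, 3): arr[2]=14 > arr[3]=5
(2, 4): arr[2]=14 > arr[4]=5
(2, 5): arr[2]=14 > arr[5]=7

Total inversions: 6

The array has 6 inversion(s): (1,3), (1,4), (1,5), (2,3), (2,4), (2,5). Each pair (i,j) satisfies i < j and arr[i] > arr[j].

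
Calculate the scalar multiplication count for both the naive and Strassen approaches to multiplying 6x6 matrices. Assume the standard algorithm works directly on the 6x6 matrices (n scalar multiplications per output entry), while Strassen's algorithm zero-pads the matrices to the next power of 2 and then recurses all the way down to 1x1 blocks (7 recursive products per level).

Matrix multiplication for 6x6 matrices:

Strassen's algorithm requires power-of-2 dimensions. Pad 6x6 to 8x8 (next power of 2).

Standard algorithm: 6^3 = 216 multiplications
Strassen's algorithm: 7^(log2(8)) = 7^3 = 343 multiplications
Difference: 216 - 343 = -127 (Strassen uses MORE here due to padding overhead — for small or just-over-power-of-2 n, padding can outweigh the per-level savings)

Standard: 216 multiplications (6^3). Strassen: 343 multiplications (7^3, after padding to 8x8). Strassen reduces 8 recursive multiplications to 7 at each level.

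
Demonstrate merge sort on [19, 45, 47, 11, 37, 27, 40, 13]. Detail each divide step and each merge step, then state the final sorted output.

Merge sort trace:

Split: [19, 45, 47, 11, 37, 27, 40, 13] -> [19, 45, 47, 11] and [37, 27, 40, 13]
  Split: [19, 45, 47, 11] -> [19, 45] and [47, 11]
    Split: [19, 45] -> [19] and [45]
    Merge: [19] + [45] -> [19, 45]
    Split: [47, 11] -> [47] and [11]
    Merge: [47] + [11] -> [11, 47]
  Merge: [19, 45] + [11, 47] -> [11, 19, 45, 47]
  Split: [37, 27, 40, 13] -> [37, 27] and [40, 13]
    Split: [37, 27] -> [37] and [27]
    Merge: [37] + [27] -> [27, 37]
    Split: [40, 13] -> [40] and [13]
    Merge: [40] + [13] -> [13, 40]
  Merge: [27, 37] + [13, 40] -> [13, 27, 37, 40]
Merge: [11, 19, 45, 47] + [13, 27, 37, 40] -> [11, 13, 19, 27, 37, 40, 45, 47]

Final sorted array: [11, 13, 19, 27, 37, 40, 45, 47]

The merge sort proceeds by recursively splitting the array and merging sorted halves.
After all merges, the sorted array is [11, 13, 19, 27, 37, 40, 45, 47].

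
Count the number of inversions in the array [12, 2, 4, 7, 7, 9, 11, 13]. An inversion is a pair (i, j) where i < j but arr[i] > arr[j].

Finding inversions in [12, 2, 4, 7, 7, 9, 11, 13]:

(0, 1): arr[0]=12 > arr[1]=2
(0, 2): arr[0]=12 > arr[2]=4
(0, 3): arr[0]=12 > arr[3]=7
(0, 4): arr[0]=12 > arr[4]=7
(0, 5): arr[0]=12 > arr[5]=9
(0, 6): arr[0]=12 > arr[6]=11

Total inversions: 6

The array has 6 inversion(s): (0,1), (0,2), (0,3), (0,4), (0,5), (0,6). Each pair (i,j) satisfies i < j and arr[i] > arr[j].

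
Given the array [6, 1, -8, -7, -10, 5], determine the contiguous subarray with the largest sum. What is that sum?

Using Kadane's algorithm on [6, 1, -8, -7, -10, 5]:

Scanning through the array:
Position 1 (value 1): max_ending_here = 7, max_so_far = 7
Position 2 (value -8): max_ending_here = -1, max_so_far = 7
Position 3 (value -7): max_ending_here = -7, max_so_far = 7
Position 4 (value -10): max_ending_here = -10, max_so_far = 7
Position 5 (value 5): max_ending_here = 5, max_so_far = 7

Maximum subarray: [6, 1]
Maximum sum: 7

The maximum subarray is [6, 1] with sum 7. This subarray runs from index 0 to index 1.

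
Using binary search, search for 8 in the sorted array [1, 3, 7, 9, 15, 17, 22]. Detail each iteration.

Binary search for 8 in [1, 3, 7, 9, 15, 17, 22]:

lo=0, hi=6, mid=3, arr[mid]=9 -> 9 > 8, search left half
lo=0, hi=2, mid=1, arr[mid]=3 -> 3 < 8, search right half
lo=2, hi=2, mid=2, arr[mid]=7 -> 7 < 8, search right half
lo=3 > hi=2, target 8 not found

Binary search determines that 8 is not in the array after 3 comparisons. The search space was exhausted without finding the target.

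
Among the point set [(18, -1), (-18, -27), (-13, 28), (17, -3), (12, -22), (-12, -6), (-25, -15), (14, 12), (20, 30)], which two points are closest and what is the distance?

Computing all pairwise distances among 9 points:

d((18, -1), (-18, -27)) = 44.4072
d((18, -1), (-13, 28)) = 42.45
d((18, -1), (17, -3)) = 2.2361 <-- minimum
d((18, -1), (12, -22)) = 21.8403
d((18, -1), (-12, -6)) = 30.4138
d((18, -1), (-25, -15)) = 45.2217
d((18, -1), (14, 12)) = 13.6015
d((18, -1), (20, 30)) = 31.0644
d((-18, -27), (-13, 28)) = 55.2268
d((-18, -27), (17, -3)) = 42.4382
d((-18, -27), (12, -22)) = 30.4138
d((-18, -27), (-12, -6)) = 21.8403
d((-18, -27), (-25, -15)) = 13.8924
d((-18, -27), (14, 12)) = 50.448
d((-18, -27), (20, 30)) = 68.5055
d((-13, 28), (17, -3)) = 43.1393
d((-13, 28), (12, -22)) = 55.9017
d((-13, 28), (-12, -6)) = 34.0147
d((-13, 28), (-25, -15)) = 44.643
d((-13, 28), (14, 12)) = 31.3847
d((-13, 28), (20, 30)) = 33.0606
d((17, -3), (12, -22)) = 19.6469
d((17, -3), (-12, -6)) = 29.1548
d((17, -3), (-25, -15)) = 43.6807
d((17, -3), (14, 12)) = 15.2971
d((17, -3), (20, 30)) = 33.1361
d((12, -22), (-12, -6)) = 28.8444
d((12, -22), (-25, -15)) = 37.6563
d((12, -22), (14, 12)) = 34.0588
d((12, -22), (20, 30)) = 52.6118
d((-12, -6), (-25, -15)) = 15.8114
d((-12, -6), (14, 12)) = 31.6228
d((-12, -6), (20, 30)) = 48.1664
d((-25, -15), (14, 12)) = 47.4342
d((-25, -15), (20, 30)) = 63.6396
d((14, 12), (20, 30)) = 18.9737

Closest pair: (18, -1) and (17, -3) with distance 2.2361

The closest pair is (18, -1) and (17, -3) with Euclidean distance 2.2361. For 9 points, brute-force pairwise comparison is shown above. For large n, the divide-and-conquer algorithm (sort by x, recurse on halves, check the dividing strip) achieves O(n log n).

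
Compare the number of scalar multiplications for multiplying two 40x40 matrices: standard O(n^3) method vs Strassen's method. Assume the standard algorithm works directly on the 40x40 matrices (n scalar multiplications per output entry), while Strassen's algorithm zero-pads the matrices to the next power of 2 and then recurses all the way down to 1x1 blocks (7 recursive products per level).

Matrix multiplication for 40x40 matrices:

Strassen's algorithm requires power-of-2 dimensions. Pad 40x40 to 64x64 (next power of 2).

Standard algorithm: 40^3 = 64000 multiplications
Strassen's algorithm: 7^(log2(64)) = 7^6 = 117649 multiplications
Difference: 64000 - 117649 = -53649 (Strassen uses MORE here due to padding overhead — for small or just-over-power-of-2 n, padding can outweigh the per-level savings)

Standard: 64000 multiplications (40^3). Strassen: 117649 multiplications (7^6, after padding to 64x64). Strassen reduces 8 recursive multiplications to 7 at each level.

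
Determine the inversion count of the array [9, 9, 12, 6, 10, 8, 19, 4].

Finding inversions in [9, 9, 12, 6, 10, 8, 19, 4]:

(0, 3): arr[0]=9 > arr[3]=6
(0, 5): arr[0]=9 > arr[5]=8
(0, 7): arr[0]=9 > arr[7]=4
(1, 3): arr[1]=9 > arr[3]=6
(1, 5): arr[1]=9 > arr[5]=8
(1, 7): arr[1]=9 > arr[7]=4
(2, 3): arr[2]=12 > arr[3]=6
(2, 4): arr[2]=12 > arr[4]=10
(2, 5): arr[2]=12 > arr[5]=8
(2, 7): arr[2]=12 > arr[7]=4
(3, 7): arr[3]=6 > arr[7]=4
(4, 5): arr[4]=10 > arr[5]=8
(4, 7): arr[4]=10 > arr[7]=4
(5, 7): arr[5]=8 > arr[7]=4
(6, 7): arr[6]=19 > arr[7]=4

Total inversions: 15

The array has 15 inversion(s): (0,3), (0,5), (0,7), (1,3), (1,5), (1,7), (2,3), (2,4), (2,5), (2,7), (3,7), (4,5), (4,7), (5,7), (6,7). Each pair (i,j) satisfies i < j and arr[i] > arr[j].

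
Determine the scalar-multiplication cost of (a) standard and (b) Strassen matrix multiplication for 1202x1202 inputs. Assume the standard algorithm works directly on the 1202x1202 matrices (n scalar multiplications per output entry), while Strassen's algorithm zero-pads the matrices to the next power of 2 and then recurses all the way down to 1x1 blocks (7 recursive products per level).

Matrix multiplication for 1202x1202 matrices:

Strassen's algorithm requires power-of-2 dimensions. Pad 1202x1202 to 2048x2048 (next power of 2).

Standard algorithm: 1202^3 = 1736654408 multiplications
Strassen's algorithm: 7^(log2(2048)) = 7^11 = 1977326743 multiplications
Difference: 1736654408 - 1977326743 = -240672335 (Strassen uses MORE here due to padding overhead — for small or just-over-power-of-2 n, padding can outweigh the per-level savings)

Standard: 1736654408 multiplications (1202^3). Strassen: 1977326743 multiplications (7^11, after padding to 2048x2048). Strassen reduces 8 recursive multiplications to 7 at each level.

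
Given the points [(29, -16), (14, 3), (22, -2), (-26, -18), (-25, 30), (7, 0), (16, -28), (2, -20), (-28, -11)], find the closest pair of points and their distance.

Computing all pairwise distances among 9 points:

d((29, -16), (14, 3)) = 24.2074
d((29, -16), (22, -2)) = 15.6525
d((29, -16), (-26, -18)) = 55.0364
d((29, -16), (-25, 30)) = 70.9366
d((29, -16), (7, 0)) = 27.2029
d((29, -16), (16, -28)) = 17.6918
d((29, -16), (2, -20)) = 27.2947
d((29, -16), (-28, -11)) = 57.2189
d((14, 3), (22, -2)) = 9.434
d((14, 3), (-26, -18)) = 45.1774
d((14, 3), (-25, 30)) = 47.4342
d((14, 3), (7, 0)) = 7.6158
d((14, 3), (16, -28)) = 31.0644
d((14, 3), (2, -20)) = 25.9422
d((14, 3), (-28, -11)) = 44.2719
d((22, -2), (-26, -18)) = 50.5964
d((22, -2), (-25, 30)) = 56.8595
d((22, -2), (7, 0)) = 15.1327
d((22, -2), (16, -28)) = 26.6833
d((22, -2), (2, -20)) = 26.9072
d((22, -2), (-28, -11)) = 50.8035
d((-26, -18), (-25, 30)) = 48.0104
d((-26, -18), (7, 0)) = 37.5899
d((-26, -18), (16, -28)) = 43.1741
d((-26, -18), (2, -20)) = 28.0713
d((-26, -18), (-28, -11)) = 7.2801 <-- minimum
d((-25, 30), (7, 0)) = 43.8634
d((-25, 30), (16, -28)) = 71.0282
d((-25, 30), (2, -20)) = 56.8243
d((-25, 30), (-28, -11)) = 41.1096
d((7, 0), (16, -28)) = 29.4109
d((7, 0), (2, -20)) = 20.6155
d((7, 0), (-28, -11)) = 36.6879
d((16, -28), (2, -20)) = 16.1245
d((16, -28), (-28, -11)) = 47.1699
d((2, -20), (-28, -11)) = 31.3209

Closest pair: (-26, -18) and (-28, -11) with distance 7.2801

The closest pair is (-26, -18) and (-28, -11) with Euclidean distance 7.2801. For 9 points, brute-force pairwise comparison is shown above. For large n, the divide-and-conquer algorithm (sort by x, recurse on halves, check the dividing strip) achieves O(n log n).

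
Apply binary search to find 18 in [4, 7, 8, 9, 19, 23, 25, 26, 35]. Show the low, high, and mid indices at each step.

Binary search for 18 in [4, 7, 8, 9, 19, 23, 25, 26, 35]:

lo=0, hi=8, mid=4, arr[mid]=19 -> 19 > 18, search left half
lo=0, hi=3, mid=1, arr[mid]=7 -> 7 < 18, search right half
lo=2, hi=3, mid=2, arr[mid]=8 -> 8 < 18, search right half
lo=3, hi=3, mid=3, arr[mid]=9 -> 9 < 18, search right half
lo=4 > hi=3, target 18 not found

Binary search determines that 18 is not in the array after 4 comparisons. The search space was exhausted without finding the target.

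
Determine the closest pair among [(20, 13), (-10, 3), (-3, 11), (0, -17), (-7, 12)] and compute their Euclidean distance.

Computing all pairwise distances among 5 points:

d((20, 13), (-10, 3)) = 31.6228
d((20, 13), (-3, 11)) = 23.0868
d((20, 13), (0, -17)) = 36.0555
d((20, 13), (-7, 12)) = 27.0185
d((-10, 3), (-3, 11)) = 10.6301
d((-10, 3), (0, -17)) = 22.3607
d((-10, 3), (-7, 12)) = 9.4868
d((-3, 11), (0, -17)) = 28.1603
d((-3, 11), (-7, 12)) = 4.1231 <-- minimum
d((0, -17), (-7, 12)) = 29.8329

Closest pair: (-3, 11) and (-7, 12) with distance 4.1231

The closest pair is (-3, 11) and (-7, 12) with Euclidean distance 4.1231. For 5 points, brute-force pairwise comparison is shown above. For large n, the divide-and-conquer algorithm (sort by x, recurse on halves, check the dividing strip) achieves O(n log n).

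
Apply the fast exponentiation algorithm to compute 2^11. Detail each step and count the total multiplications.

Computing 2^11 by squaring (build up from 2^1; each line after the first costs one multiplication):

2^1 = 2
2^2 = (2^1)^2 = 2^2 = 4
2^4 = (2^2)^2 = 4^2 = 16
2^5 = 2 * 2^4 = 2 * 16 = 32
2^10 = (2^5)^2 = 32^2 = 1024
2^11 = 2 * 2^10 = 2 * 1024 = 2048

Result: 2048
Multiplications needed: 5 (5 lines after 2^1)

2^11 = 2048. Using exponentiation by squaring, this requires 5 multiplications. The key idea: if the exponent is even, square the half-power; if odd, multiply by the base once.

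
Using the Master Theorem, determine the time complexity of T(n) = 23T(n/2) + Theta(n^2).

Master Theorem for T(n) = 23T(n/2) + O(n^2):

a = 23, b = 2, c = 2
log_b(a) = log_2(23) = 4.5236

Case 1: c = 2 < log_2(23) = 4.5236
T(n) = O(n^(log_2 23))

For T(n) = 23T(n/2) + O(n^2): log_2(23) = 4.5236. This is Case 1 of the Master Theorem (c < log_b(a), work dominated by leaves), giving O(n^(log_2 23)).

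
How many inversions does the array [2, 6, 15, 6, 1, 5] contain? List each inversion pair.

Finding inversions in [2, 6, 15, 6, 1, 5]:

(0, 4): arr[0]=2 > arr[4]=1
(1, 4): arr[1]=6 > arr[4]=1
(1, 5): arr[1]=6 > arr[5]=5
(2, 3): arr[2]=15 > arr[3]=6
(2, 4): arr[2]=15 > arr[4]=1
(2, 5): arr[2]=15 > arr[5]=5
(3, 4): arr[3]=6 > arr[4]=1
(3, 5): arr[3]=6 > arr[5]=5

Total inversions: 8

The array has 8 inversion(s): (0,4), (1,4), (1,5), (2,3), (2,4), (2,5), (3,4), (3,5). Each pair (i,j) satisfies i < j and arr[i] > arr[j].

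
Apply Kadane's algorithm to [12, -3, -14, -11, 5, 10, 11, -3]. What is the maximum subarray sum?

Using Kadane's algorithm on [12, -3, -14, -11, 5, 10, 11, -3]:

Scanning through the array:
Position 1 (value -3): max_ending_here = 9, max_so_far = 12
Position 2 (value -14): max_ending_here = -5, max_so_far = 12
Position 3 (value -11): max_ending_here = -11, max_so_far = 12
Position 4 (value 5): max_ending_here = 5, max_so_far = 12
Position 5 (value 10): max_ending_here = 15, max_so_far = 15
Position 6 (value 11): max_ending_here = 26, max_so_far = 26
Position 7 (value -3): max_ending_here = 23, max_so_far = 26

Maximum subarray: [5, 10, 11]
Maximum sum: 26

The maximum subarray is [5, 10, 11] with sum 26. This subarray runs from index 4 to index 6.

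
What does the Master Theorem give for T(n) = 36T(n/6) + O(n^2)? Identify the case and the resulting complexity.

Master Theorem for T(n) = 36T(n/6) + O(n^2):

a = 36, b = 6, c = 2
log_b(a) = log_6(36) = 2.0000

Case 2: c = 2 = log_6(36) = 2.0000
T(n) = O(n^2 log n) = O(n^2 log n)

For T(n) = 36T(n/6) + O(n^2): log_6(36) = 2.0000. This is Case 2 of the Master Theorem (c = log_b(a), equal work at all levels), giving O(n^2 log n).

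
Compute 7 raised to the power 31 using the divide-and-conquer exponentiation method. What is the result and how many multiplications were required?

Computing 7^31 by squaring (build up from 7^1; each line after the first costs one multiplication):

7^1 = 7
7^2 = (7^1)^2 = 7^2 = 49
7^3 = 7 * 7^2 = 7 * 49 = 343
7^6 = (7^3)^2 = 343^2 = 117649
7^7 = 7 * 7^6 = 7 * 117649 = 823543
7^14 = (7^7)^2 = 823543^2 = 678223072849
7^15 = 7 * 7^14 = 7 * 678223072849 = 4747561509943
7^30 = (7^15)^2 = 4747561509943^2 = 22539340290692258087863249
7^31 = 7 * 7^30 = 7 * 22539340290692258087863249 = 157775382034845806615042743

Result: 157775382034845806615042743
Multiplications needed: 8 (8 lines after 7^1)

7^31 = 157775382034845806615042743. Using exponentiation by squaring, this requires 8 multiplications. The key idea: if the exponent is even, square the half-power; if odd, multiply by the base once.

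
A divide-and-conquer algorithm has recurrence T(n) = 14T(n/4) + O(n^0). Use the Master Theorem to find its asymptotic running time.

Master Theorem for T(n) = 14T(n/4) + O(n^0):

a = 14, b = 4, c = 0
log_b(a) = log_4(14) = 1.9037

Case 1: c = 0 < log_4(14) = 1.9037
T(n) = O(n^(log_4 14))

For T(n) = 14T(n/4) + O(n^0): log_4(14) = 1.9037. This is Case 1 of the Master Theorem (c < log_b(a), work dominated by leaves), giving O(n^(log_4 14)).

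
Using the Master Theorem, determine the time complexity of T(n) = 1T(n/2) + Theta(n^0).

Master Theorem for T(n) = 1T(n/2) + O(n^0):

a = 1, b = 2, c = 0
log_b(a) = log_2(1) = 0.0000

Case 2: c = 0 = log_2(1) = 0.0000
T(n) = O(n^0 log n) = O(log n)

For T(n) = 1T(n/2) + O(n^0): log_2(1) = 0.0000. This is Case 2 of the Master Theorem (c = log_b(a), equal work at all levels), giving O(log n).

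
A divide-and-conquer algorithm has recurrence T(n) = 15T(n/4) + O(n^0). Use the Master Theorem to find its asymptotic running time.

Master Theorem for T(n) = 15T(n/4) + O(n^0):

a = 15, b = 4, c = 0
log_b(a) = log_4(15) = 1.9534

Case 1: c = 0 < log_4(15) = 1.9534
T(n) = O(n^(log_4 15))

For T(n) = 15T(n/4) + O(n^0): log_4(15) = 1.9534. This is Case 1 of the Master Theorem (c < log_b(a), work dominated by leaves), giving O(n^(log_4 15)).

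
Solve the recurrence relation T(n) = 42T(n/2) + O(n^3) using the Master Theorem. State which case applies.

Master Theorem for T(n) = 42T(n/2) + O(n^3):

a = 42, b = 2, c = 3
log_b(a) = log_2(42) = 5.3923

Case 1: c = 3 < log_2(42) = 5.3923
T(n) = O(n^(log_2 42))

For T(n) = 42T(n/2) + O(n^3): log_2(42) = 5.3923. This is Case 1 of the Master Theorem (c < log_b(a), work dominated by leaves), giving O(n^(log_2 42)).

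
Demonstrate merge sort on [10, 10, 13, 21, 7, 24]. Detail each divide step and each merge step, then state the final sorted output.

Merge sort trace:

Split: [10, 10, 13, 21, 7, 24] -> [10, 10, 13] and [21, 7, 24]
  Split: [10, 10, 13] -> [10] and [10, 13]
    Split: [10, 13] -> [10] and [13]
    Merge: [10] + [13] -> [10, 13]
  Merge: [10] + [10, 13] -> [10, 10, 13]
  Split: [21, 7, 24] -> [21] and [7, 24]
    Split: [7, 24] -> [7] and [24]
    Merge: [7] + [24] -> [7, 24]
  Merge: [21] + [7, 24] -> [7, 21, 24]
Merge: [10, 10, 13] + [7, 21, 24] -> [7, 10, 10, 13, 21, 24]

Final sorted array: [7, 10, 10, 13, 21, 24]

The merge sort proceeds by recursively splitting the array and merging sorted halves.
After all merges, the sorted array is [7, 10, 10, 13, 21, 24].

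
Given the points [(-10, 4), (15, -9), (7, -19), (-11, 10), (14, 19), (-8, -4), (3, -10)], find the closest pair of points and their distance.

Computing all pairwise distances among 7 points:

d((-10, 4), (15, -9)) = 28.178
d((-10, 4), (7, -19)) = 28.6007
d((-10, 4), (-11, 10)) = 6.0828 <-- minimum
d((-10, 4), (14, 19)) = 28.3019
d((-10, 4), (-8, -4)) = 8.2462
d((-10, 4), (3, -10)) = 19.105
d((15, -9), (7, -19)) = 12.8062
d((15, -9), (-11, 10)) = 32.2025
d((15, -9), (14, 19)) = 28.0179
d((15, -9), (-8, -4)) = 23.5372
d((15, -9), (3, -10)) = 12.0416
d((7, -19), (-11, 10)) = 34.1321
d((7, -19), (14, 19)) = 38.6394
d((7, -19), (-8, -4)) = 21.2132
d((7, -19), (3, -10)) = 9.8489
d((-11, 10), (14, 19)) = 26.5707
d((-11, 10), (-8, -4)) = 14.3178
d((-11, 10), (3, -10)) = 24.4131
d((14, 19), (-8, -4)) = 31.8277
d((14, 19), (3, -10)) = 31.0161
d((-8, -4), (3, -10)) = 12.53

Closest pair: (-10, 4) and (-11, 10) with distance 6.0828

The closest pair is (-10, 4) and (-11, 10) with Euclidean distance 6.0828. For 7 points, brute-force pairwise comparison is shown above. For large n, the divide-and-conquer algorithm (sort by x, recurse on halves, check the dividing strip) achieves O(n log n).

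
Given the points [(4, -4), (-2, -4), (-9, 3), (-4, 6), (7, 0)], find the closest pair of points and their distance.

Computing all pairwise distances among 5 points:

d((4, -4), (-2, -4)) = 6.0
d((4, -4), (-9, 3)) = 14.7648
d((4, -4), (-4, 6)) = 12.8062
d((4, -4), (7, 0)) = 5.0 <-- minimum
d((-2, -4), (-9, 3)) = 9.8995
d((-2, -4), (-4, 6)) = 10.198
d((-2, -4), (7, 0)) = 9.8489
d((-9, 3), (-4, 6)) = 5.831
d((-9, 3), (7, 0)) = 16.2788
d((-4, 6), (7, 0)) = 12.53

Closest pair: (4, -4) and (7, 0) with distance 5.0

The closest pair is (4, -4) and (7, 0) with Euclidean distance 5.0. For 5 points, brute-force pairwise comparison is shown above. For large n, the divide-and-conquer algorithm (sort by x, recurse on halves, check the dividing strip) achieves O(n log n).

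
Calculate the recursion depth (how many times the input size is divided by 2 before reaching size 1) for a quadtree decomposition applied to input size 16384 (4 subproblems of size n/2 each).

For divide and conquer with division factor 2:

Problem sizes at each level:
Level 0: 16384
Level 1: 8192
Level 2: 4096
Level 3: 2048
Level 4: 1024
Level 5: 512
Level 6: 256
Level 7: 128
Level 8: 64
Level 9: 32
Level 10: 16
Level 11: 8
Level 12: 4
Level 13: 2
Level 14: 1

The root is level 0 and the size-1 base case is level 14 (the tree spans levels 0 through 14, i.e. 15 levels counting the root), so the depth is the number of divisions: log_2(16384) = 14

The recursion tree depth is log_2(16384) = 14. At each level, the problem size is divided by 2, so it takes 14 divisions to reduce to a base case of size 1. The algorithm makes 4 recursive calls at each level.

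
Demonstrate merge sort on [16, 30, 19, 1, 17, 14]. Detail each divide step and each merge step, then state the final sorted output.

Merge sort trace:

Split: [16, 30, 19, 1, 17, 14] -> [16, 30, 19] and [1, 17, 14]
  Split: [16, 30, 19] -> [16] and [30, 19]
    Split: [30, 19] -> [30] and [19]
    Merge: [30] + [19] -> [19, 30]
  Merge: [16] + [19, 30] -> [16, 19, 30]
  Split: [1, 17, 14] -> [1] and [17, 14]
    Split: [17, 14] -> [17] and [14]
    Merge: [17] + [14] -> [14, 17]
  Merge: [1] + [14, 17] -> [1, 14, 17]
Merge: [16, 19, 30] + [1, 14, 17] -> [1, 14, 16, 17, 19, 30]

Final sorted array: [1, 14, 16, 17, 19, 30]

The merge sort proceeds by recursively splitting the array and merging sorted halves.
After all merges, the sorted array is [1, 14, 16, 17, 19, 30].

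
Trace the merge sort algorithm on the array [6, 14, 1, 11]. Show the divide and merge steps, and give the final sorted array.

Merge sort trace:

Split: [6, 14, 1, 11] -> [6, 14] and [1, 11]
  Split: [6, 14] -> [6] and [14]
  Merge: [6] + [14] -> [6, 14]
  Split: [1, 11] -> [1] and [11]
  Merge: [1] + [11] -> [1, 11]
Merge: [6, 14] + [1, 11] -> [1, 6, 11, 14]

Final sorted array: [1, 6, 11, 14]

The merge sort proceeds by recursively splitting the array and merging sorted halves.
After all merges, the sorted array is [1, 6, 11, 14].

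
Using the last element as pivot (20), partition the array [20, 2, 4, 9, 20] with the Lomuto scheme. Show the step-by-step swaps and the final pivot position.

Lomuto partition with pivot = 20:

Initial array: [20, 2, 4, 9, 20]

arr[0]=20 <= 20: swap with position 0, array becomes [20, 2, 4, 9, 20]
arr[1]=2 <= 20: swap with position 1, array becomes [20, 2, 4, 9, 20]
arr[2]=4 <= 20: swap with position 2, array becomes [20, 2, 4, 9, 20]
arr[3]=9 <= 20: swap with position 3, array becomes [20, 2, 4, 9, 20]

Place pivot at position 4: [20, 2, 4, 9, 20]
Pivot position: 4

After partitioning with pivot 20, the array becomes [20, 2, 4, 9, 20]. The pivot is placed at index 4. All elements to the left of the pivot are <= 20, and all elements to the right are > 20.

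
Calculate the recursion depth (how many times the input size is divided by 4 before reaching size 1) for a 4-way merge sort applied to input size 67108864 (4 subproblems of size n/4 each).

For divide and conquer with division factor 4:

Problem sizes at each level:
Level 0: 67108864
Level 1: 16777216
Level 2: 4194304
Level 3: 1048576
Level 4: 262144
Level 5: 65536
Level 6: 16384
Level 7: 4096
Level 8: 1024
Level 9: 256
Level 10: 64
Level 11: 16
Level 12: 4
Level 13: 1

The root is level 0 and the size-1 base case is level 13 (the tree spans levels 0 through 13, i.e. 14 levels counting the root), so the depth is the number of divisions: log_4(67108864) = 13

The recursion tree depth is log_4(67108864) = 13. At each level, the problem size is divided by 4, so it takes 13 divisions to reduce to a base case of size 1. The algorithm makes 4 recursive calls at each level.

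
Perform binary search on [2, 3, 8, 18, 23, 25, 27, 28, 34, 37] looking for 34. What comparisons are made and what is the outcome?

Binary search for 34 in [2, 3, 8, 18, 23, 25, 27, 28, 34, 37]:

lo=0, hi=9, mid=4, arr[mid]=23 -> 23 < 34, search right half
lo=5, hi=9, mid=7, arr[mid]=28 -> 28 < 34, search right half
lo=8, hi=9, mid=8, arr[mid]=34 -> Found target at index 8!

Binary search finds 34 at index 8 after 3 comparisons. The search repeatedly halves the search space by comparing with the middle element.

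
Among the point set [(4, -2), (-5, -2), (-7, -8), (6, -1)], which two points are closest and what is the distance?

Computing all pairwise distances among 4 points:

d((4, -2), (-5, -2)) = 9.0
d((4, -2), (-7, -8)) = 12.53
d((4, -2), (6, -1)) = 2.2361 <-- minimum
d((-5, -2), (-7, -8)) = 6.3246
d((-5, -2), (6, -1)) = 11.0454
d((-7, -8), (6, -1)) = 14.7648

Closest pair: (4, -2) and (6, -1) with distance 2.2361

The closest pair is (4, -2) and (6, -1) with Euclidean distance 2.2361. For 4 points, brute-force pairwise comparison is shown above. For large n, the divide-and-conquer algorithm (sort by x, recurse on halves, check the dividing strip) achieves O(n log n).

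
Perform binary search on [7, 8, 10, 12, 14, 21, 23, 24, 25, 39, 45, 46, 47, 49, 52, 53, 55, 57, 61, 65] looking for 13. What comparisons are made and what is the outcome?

Binary search for 13 in [7, 8, 10, 12, 14, 21, 23, 24, 25, 39, 45, 46, 47, 49, 52, 53, 55, 57, 61, 65]:

lo=0, hi=19, mid=9, arr[mid]=39 -> 39 > 13, search left half
lo=0, hi=8, mid=4, arr[mid]=14 -> 14 > 13, search left half
lo=0, hi=3, mid=1, arr[mid]=8 -> 8 < 13, search right half
lo=2, hi=3, mid=2, arr[mid]=10 -> 10 < 13, search right half
lo=3, hi=3, mid=3, arr[mid]=12 -> 12 < 13, search right half
lo=4 > hi=3, target 13 not found

Binary search determines that 13 is not in the array after 5 comparisons. The search space was exhausted without finding the target.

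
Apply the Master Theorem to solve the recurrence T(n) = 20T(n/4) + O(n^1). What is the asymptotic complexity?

Master Theorem for T(n) = 20T(n/4) + O(n^1):

a = 20, b = 4, c = 1
log_b(a) = log_4(20) = 2.1610

Case 1: c = 1 < log_4(20) = 2.1610
T(n) = O(n^(log_4 20))

For T(n) = 20T(n/4) + O(n^1): log_4(20) = 2.1610. This is Case 1 of the Master Theorem (c < log_b(a), work dominated by leaves), giving O(n^(log_4 20)).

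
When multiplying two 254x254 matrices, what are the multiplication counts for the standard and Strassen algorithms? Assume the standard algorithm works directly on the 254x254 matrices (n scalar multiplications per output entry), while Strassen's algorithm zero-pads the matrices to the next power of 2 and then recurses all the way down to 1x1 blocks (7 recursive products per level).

Matrix multiplication for 254x254 matrices:

Strassen's algorithm requires power-of-2 dimensions. Pad 254x254 to 256x256 (next power of 2).

Standard algorithm: 254^3 = 16387064 multiplications
Strassen's algorithm: 7^(log2(256)) = 7^8 = 5764801 multiplications
Savings: 16387064 - 5764801 = 10622263 multiplications

Standard: 16387064 multiplications (254^3). Strassen: 5764801 multiplications (7^8, after padding to 256x256). Strassen reduces 8 recursive multiplications to 7 at each level.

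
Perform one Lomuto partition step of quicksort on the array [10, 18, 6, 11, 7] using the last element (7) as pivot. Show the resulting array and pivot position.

Lomuto partition with pivot = 7:

Initial array: [10, 18, 6, 11, 7]

arr[0]=10 > 7: no swap
arr[1]=18 > 7: no swap
arr[2]=6 <= 7: swap with position 0, array becomes [6, 18, 10, 11, 7]
arr[3]=11 > 7: no swap

Place pivot at position 1: [6, 7, 10, 11, 18]
Pivot position: 1

After partitioning with pivot 7, the array becomes [6, 7, 10, 11, 18]. The pivot is placed at index 1. All elements to the left of the pivot are <= 7, and all elements to the right are > 7.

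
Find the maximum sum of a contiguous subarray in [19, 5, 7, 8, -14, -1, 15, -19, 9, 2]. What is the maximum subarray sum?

Using Kadane's algorithm on [19, 5, 7, 8, -14, -1, 15, -19, 9, 2]:

Scanning through the array:
Position 1 (value 5): max_ending_here = 24, max_so_far = 24
Position 2 (value 7): max_ending_here = 31, max_so_far = 31
Position 3 (value 8): max_ending_here = 39, max_so_far = 39
Position 4 (value -14): max_ending_here = 25, max_so_far = 39
Position 5 (value -1): max_ending_here = 24, max_so_far = 39
Position 6 (value 15): max_ending_here = 39, max_so_far = 39
Position 7 (value -19): max_ending_here = 20, max_so_far = 39
Position 8 (value 9): max_ending_here = 29, max_so_far = 39
Position 9 (value 2): max_ending_here = 31, max_so_far = 39

Maximum subarray: [19, 5, 7, 8]
Maximum sum: 39

The maximum subarray is [19, 5, 7, 8] with sum 39. This subarray runs from index 0 to index 3.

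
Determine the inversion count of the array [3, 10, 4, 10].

Finding inversions in [3, 10, 4, 10]:

(1, 2): arr[1]=10 > arr[2]=4

Total inversions: 1

The array has 1 inversion(s): (1,2). Each pair (i,j) satisfies i < j and arr[i] > arr[j].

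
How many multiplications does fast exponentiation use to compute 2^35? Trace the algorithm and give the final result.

Computing 2^35 by squaring (build up from 2^1; each line after the first costs one multiplication):

2^1 = 2
2^2 = (2^1)^2 = 2^2 = 4
2^4 = (2^2)^2 = 4^2 = 16
2^8 = (2^4)^2 = 16^2 = 256
2^16 = (2^8)^2 = 256^2 = 65536
2^17 = 2 * 2^16 = 2 * 65536 = 131072
2^34 = (2^17)^2 = 131072^2 = 17179869184
2^35 = 2 * 2^34 = 2 * 17179869184 = 34359738368

Result: 34359738368
Multiplications needed: 7 (7 lines after 2^1)

2^35 = 34359738368. Using exponentiation by squaring, this requires 7 multiplications. The key idea: if the exponent is even, square the half-power; if odd, multiply by the base once.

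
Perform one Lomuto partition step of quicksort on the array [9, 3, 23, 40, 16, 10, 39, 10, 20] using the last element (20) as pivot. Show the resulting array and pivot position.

Lomuto partition with pivot = 20:

Initial array: [9, 3, 23, 40, 16, 10, 39, 10, 20]

arr[0]=9 <= 20: swap with position 0, array becomes [9, 3, 23, 40, 16, 10, 39, 10, 20]
arr[1]=3 <= 20: swap with position 1, array becomes [9, 3, 23, 40, 16, 10, 39, 10, 20]
arr[2]=23 > 20: no swap
arr[3]=40 > 20: no swap
arr[4]=16 <= 20: swap with position 2, array becomes [9, 3, 16, 40, 23, 10, 39, 10, 20]
arr[5]=10 <= 20: swap with position 3, array becomes [9, 3, 16, 10, 23, 40, 39, 10, 20]
arr[6]=39 > 20: no swap
arr[7]=10 <= 20: swap with position 4, array becomes [9, 3, 16, 10, 10, 40, 39, 23, 20]

Place pivot at position 5: [9, 3, 16, 10, 10, 20, 39, 23, 40]
Pivot position: 5

After partitioning with pivot 20, the array becomes [9, 3, 16, 10, 10, 20, 39, 23, 40]. The pivot is placed at index 5. All elements to the left of the pivot are <= 20, and all elements to the right are > 20.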